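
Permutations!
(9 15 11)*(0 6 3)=(0 6 3)(9 15 11)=[6, 1, 2, 0, 4, 5, 3, 7, 8, 15, 10, 9, 12, 13, 14, 11]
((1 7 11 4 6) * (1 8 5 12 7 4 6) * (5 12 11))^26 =(5 6 12)(7 11 8)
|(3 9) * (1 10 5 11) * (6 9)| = |(1 10 5 11)(3 6 9)| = 12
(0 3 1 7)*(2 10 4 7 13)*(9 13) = [3, 9, 10, 1, 7, 5, 6, 0, 8, 13, 4, 11, 12, 2] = (0 3 1 9 13 2 10 4 7)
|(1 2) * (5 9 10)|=6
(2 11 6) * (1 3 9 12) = (1 3 9 12)(2 11 6) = [0, 3, 11, 9, 4, 5, 2, 7, 8, 12, 10, 6, 1]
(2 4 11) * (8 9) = (2 4 11)(8 9) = [0, 1, 4, 3, 11, 5, 6, 7, 9, 8, 10, 2]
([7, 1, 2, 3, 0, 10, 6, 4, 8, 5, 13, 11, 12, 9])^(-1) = (0 4 7)(5 9 13 10)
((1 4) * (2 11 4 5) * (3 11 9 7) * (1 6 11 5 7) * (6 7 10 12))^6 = ((1 10 12 6 11 4 7 3 5 2 9))^6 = (1 7 10 3 12 5 6 2 11 9 4)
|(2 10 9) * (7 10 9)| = |(2 9)(7 10)| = 2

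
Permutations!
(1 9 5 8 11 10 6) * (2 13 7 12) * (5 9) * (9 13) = [0, 5, 9, 3, 4, 8, 1, 12, 11, 13, 6, 10, 2, 7] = (1 5 8 11 10 6)(2 9 13 7 12)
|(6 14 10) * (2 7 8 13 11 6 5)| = |(2 7 8 13 11 6 14 10 5)| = 9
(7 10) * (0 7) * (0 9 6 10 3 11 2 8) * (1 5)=[7, 5, 8, 11, 4, 1, 10, 3, 0, 6, 9, 2]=(0 7 3 11 2 8)(1 5)(6 10 9)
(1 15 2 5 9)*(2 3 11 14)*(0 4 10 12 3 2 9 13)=[4, 15, 5, 11, 10, 13, 6, 7, 8, 1, 12, 14, 3, 0, 9, 2]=(0 4 10 12 3 11 14 9 1 15 2 5 13)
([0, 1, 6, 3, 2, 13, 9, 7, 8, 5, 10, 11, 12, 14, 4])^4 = (2 13 6 14 9 4 5)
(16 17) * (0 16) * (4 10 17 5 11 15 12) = (0 16 5 11 15 12 4 10 17) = [16, 1, 2, 3, 10, 11, 6, 7, 8, 9, 17, 15, 4, 13, 14, 12, 5, 0]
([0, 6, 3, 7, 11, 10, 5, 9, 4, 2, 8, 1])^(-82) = (1 5 8 11 6 10 4)(2 7)(3 9)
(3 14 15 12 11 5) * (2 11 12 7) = (2 11 5 3 14 15 7) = [0, 1, 11, 14, 4, 3, 6, 2, 8, 9, 10, 5, 12, 13, 15, 7]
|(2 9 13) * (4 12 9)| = 5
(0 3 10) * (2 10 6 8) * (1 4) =(0 3 6 8 2 10)(1 4) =[3, 4, 10, 6, 1, 5, 8, 7, 2, 9, 0]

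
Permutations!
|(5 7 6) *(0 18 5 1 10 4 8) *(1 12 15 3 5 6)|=|(0 18 6 12 15 3 5 7 1 10 4 8)|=12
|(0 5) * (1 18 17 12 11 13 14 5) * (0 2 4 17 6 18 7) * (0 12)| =22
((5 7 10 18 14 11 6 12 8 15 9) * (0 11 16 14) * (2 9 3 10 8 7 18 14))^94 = ((0 11 6 12 7 8 15 3 10 14 16 2 9 5 18))^94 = (0 7 10 9 11 8 14 5 6 15 16 18 12 3 2)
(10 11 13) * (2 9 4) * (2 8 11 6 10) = (2 9 4 8 11 13)(6 10) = [0, 1, 9, 3, 8, 5, 10, 7, 11, 4, 6, 13, 12, 2]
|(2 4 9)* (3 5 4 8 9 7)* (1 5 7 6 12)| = 30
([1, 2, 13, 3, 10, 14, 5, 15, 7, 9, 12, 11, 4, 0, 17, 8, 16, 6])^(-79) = [1, 2, 13, 3, 12, 14, 5, 8, 15, 9, 4, 11, 10, 0, 17, 7, 16, 6]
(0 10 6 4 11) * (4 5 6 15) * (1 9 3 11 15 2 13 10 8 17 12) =[8, 9, 13, 11, 15, 6, 5, 7, 17, 3, 2, 0, 1, 10, 14, 4, 16, 12] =(0 8 17 12 1 9 3 11)(2 13 10)(4 15)(5 6)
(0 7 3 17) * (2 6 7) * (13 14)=(0 2 6 7 3 17)(13 14)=[2, 1, 6, 17, 4, 5, 7, 3, 8, 9, 10, 11, 12, 14, 13, 15, 16, 0]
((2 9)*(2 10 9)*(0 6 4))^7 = (0 6 4)(9 10)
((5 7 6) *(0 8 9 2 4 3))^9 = (0 2)(3 9)(4 8)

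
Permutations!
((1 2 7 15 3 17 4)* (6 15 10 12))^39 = ((1 2 7 10 12 6 15 3 17 4))^39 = (1 4 17 3 15 6 12 10 7 2)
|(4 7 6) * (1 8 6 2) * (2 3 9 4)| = 4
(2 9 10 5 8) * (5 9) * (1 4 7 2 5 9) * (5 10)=[0, 4, 9, 3, 7, 8, 6, 2, 10, 5, 1]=(1 4 7 2 9 5 8 10)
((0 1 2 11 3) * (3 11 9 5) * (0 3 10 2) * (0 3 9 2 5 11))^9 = (0 11 9 3 1)(5 10)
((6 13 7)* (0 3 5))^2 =(0 5 3)(6 7 13) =((0 3 5)(6 13 7))^2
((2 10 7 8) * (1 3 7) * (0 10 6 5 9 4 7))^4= (10)(2 4 6 7 5 8 9)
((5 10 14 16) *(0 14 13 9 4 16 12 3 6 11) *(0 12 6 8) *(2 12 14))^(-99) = (0 2 12 3 8)(4 10)(5 9)(13 16)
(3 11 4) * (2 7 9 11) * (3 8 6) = [0, 1, 7, 2, 8, 5, 3, 9, 6, 11, 10, 4] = (2 7 9 11 4 8 6 3)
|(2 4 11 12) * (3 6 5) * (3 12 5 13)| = 15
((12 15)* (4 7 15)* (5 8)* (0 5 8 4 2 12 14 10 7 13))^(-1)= (0 13 4 5)(2 12)(7 10 14 15)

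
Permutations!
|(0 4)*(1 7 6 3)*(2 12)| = 4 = |(0 4)(1 7 6 3)(2 12)|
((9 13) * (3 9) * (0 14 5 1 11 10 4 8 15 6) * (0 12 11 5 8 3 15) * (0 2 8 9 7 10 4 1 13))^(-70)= ((0 14 9)(1 5 13 15 6 12 11 4 3 7 10)(2 8))^(-70)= (0 9 14)(1 4 15 10 11 13 7 12 5 3 6)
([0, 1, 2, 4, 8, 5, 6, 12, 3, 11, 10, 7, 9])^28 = [0, 1, 2, 4, 8, 5, 6, 7, 3, 9, 10, 11, 12]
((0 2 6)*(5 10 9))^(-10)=(0 6 2)(5 9 10)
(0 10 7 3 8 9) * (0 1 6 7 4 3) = (0 10 4 3 8 9 1 6 7) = [10, 6, 2, 8, 3, 5, 7, 0, 9, 1, 4]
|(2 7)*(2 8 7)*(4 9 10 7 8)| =|(4 9 10 7)| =4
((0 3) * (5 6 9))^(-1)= (0 3)(5 9 6)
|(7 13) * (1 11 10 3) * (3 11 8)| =6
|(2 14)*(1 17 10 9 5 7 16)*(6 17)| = |(1 6 17 10 9 5 7 16)(2 14)| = 8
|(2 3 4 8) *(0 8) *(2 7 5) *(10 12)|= 14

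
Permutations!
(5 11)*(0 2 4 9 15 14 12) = [2, 1, 4, 3, 9, 11, 6, 7, 8, 15, 10, 5, 0, 13, 12, 14] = (0 2 4 9 15 14 12)(5 11)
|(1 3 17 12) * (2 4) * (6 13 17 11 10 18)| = |(1 3 11 10 18 6 13 17 12)(2 4)| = 18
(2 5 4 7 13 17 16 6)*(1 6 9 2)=(1 6)(2 5 4 7 13 17 16 9)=[0, 6, 5, 3, 7, 4, 1, 13, 8, 2, 10, 11, 12, 17, 14, 15, 9, 16]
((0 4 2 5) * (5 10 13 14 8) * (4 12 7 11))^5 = ((0 12 7 11 4 2 10 13 14 8 5))^5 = (0 2 5 4 8 11 14 7 13 12 10)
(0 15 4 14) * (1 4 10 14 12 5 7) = (0 15 10 14)(1 4 12 5 7) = [15, 4, 2, 3, 12, 7, 6, 1, 8, 9, 14, 11, 5, 13, 0, 10]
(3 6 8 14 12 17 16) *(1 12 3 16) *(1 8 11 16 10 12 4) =(1 4)(3 6 11 16 10 12 17 8 14) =[0, 4, 2, 6, 1, 5, 11, 7, 14, 9, 12, 16, 17, 13, 3, 15, 10, 8]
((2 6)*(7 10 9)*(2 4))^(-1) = ((2 6 4)(7 10 9))^(-1) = (2 4 6)(7 9 10)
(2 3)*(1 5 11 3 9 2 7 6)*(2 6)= (1 5 11 3 7 2 9 6)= [0, 5, 9, 7, 4, 11, 1, 2, 8, 6, 10, 3]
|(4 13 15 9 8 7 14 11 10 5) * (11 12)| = |(4 13 15 9 8 7 14 12 11 10 5)| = 11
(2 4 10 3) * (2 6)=[0, 1, 4, 6, 10, 5, 2, 7, 8, 9, 3]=(2 4 10 3 6)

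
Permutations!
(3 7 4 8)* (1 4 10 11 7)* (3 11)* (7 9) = (1 4 8 11 9 7 10 3) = [0, 4, 2, 1, 8, 5, 6, 10, 11, 7, 3, 9]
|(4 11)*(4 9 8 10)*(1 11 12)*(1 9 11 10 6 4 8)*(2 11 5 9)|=10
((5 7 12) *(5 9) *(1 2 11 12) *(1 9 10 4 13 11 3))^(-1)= ((1 2 3)(4 13 11 12 10)(5 7 9))^(-1)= (1 3 2)(4 10 12 11 13)(5 9 7)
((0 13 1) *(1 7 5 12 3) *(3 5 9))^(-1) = (0 1 3 9 7 13)(5 12)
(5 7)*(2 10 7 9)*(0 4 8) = [4, 1, 10, 3, 8, 9, 6, 5, 0, 2, 7] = (0 4 8)(2 10 7 5 9)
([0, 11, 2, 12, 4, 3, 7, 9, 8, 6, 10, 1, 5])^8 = (3 5 12)(6 9 7)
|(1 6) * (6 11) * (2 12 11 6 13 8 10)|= 6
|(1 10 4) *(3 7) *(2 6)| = 6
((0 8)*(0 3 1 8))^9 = ((1 8 3))^9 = (8)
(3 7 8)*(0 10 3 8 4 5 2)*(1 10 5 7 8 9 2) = (0 5 1 10 3 8 9 2)(4 7) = [5, 10, 0, 8, 7, 1, 6, 4, 9, 2, 3]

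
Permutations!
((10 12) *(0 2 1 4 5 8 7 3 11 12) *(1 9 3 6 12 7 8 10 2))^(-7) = ((0 1 4 5 10)(2 9 3 11 7 6 12))^(-7) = (12)(0 5 1 10 4)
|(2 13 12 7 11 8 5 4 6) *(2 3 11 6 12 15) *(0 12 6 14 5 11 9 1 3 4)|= 30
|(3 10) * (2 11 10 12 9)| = 6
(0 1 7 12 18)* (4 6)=(0 1 7 12 18)(4 6)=[1, 7, 2, 3, 6, 5, 4, 12, 8, 9, 10, 11, 18, 13, 14, 15, 16, 17, 0]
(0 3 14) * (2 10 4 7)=(0 3 14)(2 10 4 7)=[3, 1, 10, 14, 7, 5, 6, 2, 8, 9, 4, 11, 12, 13, 0]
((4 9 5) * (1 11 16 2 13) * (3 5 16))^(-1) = (1 13 2 16 9 4 5 3 11)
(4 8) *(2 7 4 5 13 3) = (2 7 4 8 5 13 3) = [0, 1, 7, 2, 8, 13, 6, 4, 5, 9, 10, 11, 12, 3]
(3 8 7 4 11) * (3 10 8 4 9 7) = (3 4 11 10 8)(7 9) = [0, 1, 2, 4, 11, 5, 6, 9, 3, 7, 8, 10]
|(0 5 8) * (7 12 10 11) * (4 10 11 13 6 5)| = 21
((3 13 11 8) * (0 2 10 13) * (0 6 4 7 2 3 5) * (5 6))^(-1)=(0 5 3)(2 7 4 6 8 11 13 10)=((0 3 5)(2 10 13 11 8 6 4 7))^(-1)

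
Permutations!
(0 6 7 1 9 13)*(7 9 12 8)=(0 6 9 13)(1 12 8 7)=[6, 12, 2, 3, 4, 5, 9, 1, 7, 13, 10, 11, 8, 0]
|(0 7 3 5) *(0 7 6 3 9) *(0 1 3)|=10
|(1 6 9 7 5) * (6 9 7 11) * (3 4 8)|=6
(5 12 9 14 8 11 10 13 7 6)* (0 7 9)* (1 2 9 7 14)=[14, 2, 9, 3, 4, 12, 5, 6, 11, 1, 13, 10, 0, 7, 8]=(0 14 8 11 10 13 7 6 5 12)(1 2 9)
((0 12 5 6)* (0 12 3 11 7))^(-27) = ((0 3 11 7)(5 6 12))^(-27) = (12)(0 3 11 7)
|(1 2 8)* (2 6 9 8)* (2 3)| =|(1 6 9 8)(2 3)| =4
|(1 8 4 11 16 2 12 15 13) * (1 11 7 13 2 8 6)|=6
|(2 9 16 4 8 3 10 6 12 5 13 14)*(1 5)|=|(1 5 13 14 2 9 16 4 8 3 10 6 12)|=13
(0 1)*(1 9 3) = (0 9 3 1) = [9, 0, 2, 1, 4, 5, 6, 7, 8, 3]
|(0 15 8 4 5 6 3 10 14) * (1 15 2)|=|(0 2 1 15 8 4 5 6 3 10 14)|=11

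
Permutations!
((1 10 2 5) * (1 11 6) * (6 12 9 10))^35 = ((1 6)(2 5 11 12 9 10))^35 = (1 6)(2 10 9 12 11 5)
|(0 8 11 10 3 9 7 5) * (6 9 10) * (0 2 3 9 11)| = 6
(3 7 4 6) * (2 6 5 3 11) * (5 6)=(2 5 3 7 4 6 11)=[0, 1, 5, 7, 6, 3, 11, 4, 8, 9, 10, 2]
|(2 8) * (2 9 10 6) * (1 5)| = |(1 5)(2 8 9 10 6)| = 10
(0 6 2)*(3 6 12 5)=(0 12 5 3 6 2)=[12, 1, 0, 6, 4, 3, 2, 7, 8, 9, 10, 11, 5]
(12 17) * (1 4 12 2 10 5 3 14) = (1 4 12 17 2 10 5 3 14) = [0, 4, 10, 14, 12, 3, 6, 7, 8, 9, 5, 11, 17, 13, 1, 15, 16, 2]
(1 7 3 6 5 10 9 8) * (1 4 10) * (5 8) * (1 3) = (1 7)(3 6 8 4 10 9 5) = [0, 7, 2, 6, 10, 3, 8, 1, 4, 5, 9]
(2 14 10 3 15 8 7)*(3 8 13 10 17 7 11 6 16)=(2 14 17 7)(3 15 13 10 8 11 6 16)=[0, 1, 14, 15, 4, 5, 16, 2, 11, 9, 8, 6, 12, 10, 17, 13, 3, 7]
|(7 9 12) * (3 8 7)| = |(3 8 7 9 12)| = 5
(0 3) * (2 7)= (0 3)(2 7)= [3, 1, 7, 0, 4, 5, 6, 2]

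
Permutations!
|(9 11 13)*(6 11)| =|(6 11 13 9)| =4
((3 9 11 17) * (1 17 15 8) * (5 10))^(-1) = (1 8 15 11 9 3 17)(5 10) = ((1 17 3 9 11 15 8)(5 10))^(-1)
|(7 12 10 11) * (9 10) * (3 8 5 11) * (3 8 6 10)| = |(3 6 10 8 5 11 7 12 9)| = 9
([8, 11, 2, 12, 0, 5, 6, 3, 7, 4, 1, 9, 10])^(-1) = [4, 10, 2, 7, 9, 5, 6, 8, 0, 11, 12, 1, 3]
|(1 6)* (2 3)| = |(1 6)(2 3)| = 2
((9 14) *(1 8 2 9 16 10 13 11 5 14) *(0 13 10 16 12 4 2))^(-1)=(16)(0 8 1 9 2 4 12 14 5 11 13)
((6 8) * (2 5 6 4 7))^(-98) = ((2 5 6 8 4 7))^(-98) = (2 4 6)(5 7 8)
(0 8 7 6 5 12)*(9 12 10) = (0 8 7 6 5 10 9 12) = [8, 1, 2, 3, 4, 10, 5, 6, 7, 12, 9, 11, 0]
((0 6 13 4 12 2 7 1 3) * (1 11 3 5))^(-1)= ((0 6 13 4 12 2 7 11 3)(1 5))^(-1)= (0 3 11 7 2 12 4 13 6)(1 5)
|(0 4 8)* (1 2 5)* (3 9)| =|(0 4 8)(1 2 5)(3 9)| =6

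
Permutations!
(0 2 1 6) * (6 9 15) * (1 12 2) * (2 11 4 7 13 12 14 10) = [1, 9, 14, 3, 7, 5, 0, 13, 8, 15, 2, 4, 11, 12, 10, 6] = (0 1 9 15 6)(2 14 10)(4 7 13 12 11)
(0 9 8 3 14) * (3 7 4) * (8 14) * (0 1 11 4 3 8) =[9, 11, 2, 0, 8, 5, 6, 3, 7, 14, 10, 4, 12, 13, 1] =(0 9 14 1 11 4 8 7 3)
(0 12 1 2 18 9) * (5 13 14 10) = (0 12 1 2 18 9)(5 13 14 10) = [12, 2, 18, 3, 4, 13, 6, 7, 8, 0, 5, 11, 1, 14, 10, 15, 16, 17, 9]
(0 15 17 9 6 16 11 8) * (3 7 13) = (0 15 17 9 6 16 11 8)(3 7 13) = [15, 1, 2, 7, 4, 5, 16, 13, 0, 6, 10, 8, 12, 3, 14, 17, 11, 9]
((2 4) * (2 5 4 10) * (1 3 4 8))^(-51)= (1 8 5 4 3)(2 10)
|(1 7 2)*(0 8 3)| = |(0 8 3)(1 7 2)| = 3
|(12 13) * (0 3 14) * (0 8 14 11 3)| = |(3 11)(8 14)(12 13)| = 2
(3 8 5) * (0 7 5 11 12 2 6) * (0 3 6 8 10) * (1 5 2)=(0 7 2 8 11 12 1 5 6 3 10)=[7, 5, 8, 10, 4, 6, 3, 2, 11, 9, 0, 12, 1]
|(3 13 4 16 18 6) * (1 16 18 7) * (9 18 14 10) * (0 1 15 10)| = |(0 1 16 7 15 10 9 18 6 3 13 4 14)| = 13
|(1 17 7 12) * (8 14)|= 4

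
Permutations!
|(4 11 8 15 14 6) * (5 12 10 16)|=|(4 11 8 15 14 6)(5 12 10 16)|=12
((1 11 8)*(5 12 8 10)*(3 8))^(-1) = ((1 11 10 5 12 3 8))^(-1) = (1 8 3 12 5 10 11)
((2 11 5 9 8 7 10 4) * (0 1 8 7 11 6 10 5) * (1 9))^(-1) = ((0 9 7 5 1 8 11)(2 6 10 4))^(-1) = (0 11 8 1 5 7 9)(2 4 10 6)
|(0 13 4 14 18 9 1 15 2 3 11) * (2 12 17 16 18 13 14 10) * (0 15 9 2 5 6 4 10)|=|(0 14 13 10 5 6 4)(1 9)(2 3 11 15 12 17 16 18)|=56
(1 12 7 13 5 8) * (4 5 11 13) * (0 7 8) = (0 7 4 5)(1 12 8)(11 13) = [7, 12, 2, 3, 5, 0, 6, 4, 1, 9, 10, 13, 8, 11]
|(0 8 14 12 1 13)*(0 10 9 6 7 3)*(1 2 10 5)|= 30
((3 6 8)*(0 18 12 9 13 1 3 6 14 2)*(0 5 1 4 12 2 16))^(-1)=((0 18 2 5 1 3 14 16)(4 12 9 13)(6 8))^(-1)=(0 16 14 3 1 5 2 18)(4 13 9 12)(6 8)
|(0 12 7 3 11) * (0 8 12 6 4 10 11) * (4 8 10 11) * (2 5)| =6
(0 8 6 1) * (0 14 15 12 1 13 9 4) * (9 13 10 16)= (0 8 6 10 16 9 4)(1 14 15 12)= [8, 14, 2, 3, 0, 5, 10, 7, 6, 4, 16, 11, 1, 13, 15, 12, 9]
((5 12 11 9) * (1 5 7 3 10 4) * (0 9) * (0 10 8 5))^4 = ((0 9 7 3 8 5 12 11 10 4 1))^4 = (0 8 10 9 5 4 7 12 1 3 11)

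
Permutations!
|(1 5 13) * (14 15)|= 6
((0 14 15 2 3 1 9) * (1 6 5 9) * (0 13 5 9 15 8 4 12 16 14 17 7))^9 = ((0 17 7)(2 3 6 9 13 5 15)(4 12 16 14 8))^9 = (17)(2 6 13 15 3 9 5)(4 8 14 16 12)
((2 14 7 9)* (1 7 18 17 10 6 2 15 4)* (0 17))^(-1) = ((0 17 10 6 2 14 18)(1 7 9 15 4))^(-1) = (0 18 14 2 6 10 17)(1 4 15 9 7)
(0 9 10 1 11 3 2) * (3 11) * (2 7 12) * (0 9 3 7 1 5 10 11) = (0 3 1 7 12 2 9 11)(5 10) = [3, 7, 9, 1, 4, 10, 6, 12, 8, 11, 5, 0, 2]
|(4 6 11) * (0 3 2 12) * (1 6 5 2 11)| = |(0 3 11 4 5 2 12)(1 6)| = 14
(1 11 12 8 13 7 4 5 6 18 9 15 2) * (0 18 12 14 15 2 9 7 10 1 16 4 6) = (0 18 7 6 12 8 13 10 1 11 14 15 9 2 16 4 5) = [18, 11, 16, 3, 5, 0, 12, 6, 13, 2, 1, 14, 8, 10, 15, 9, 4, 17, 7]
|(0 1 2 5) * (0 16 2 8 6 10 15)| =|(0 1 8 6 10 15)(2 5 16)| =6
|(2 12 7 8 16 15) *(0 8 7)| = |(0 8 16 15 2 12)| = 6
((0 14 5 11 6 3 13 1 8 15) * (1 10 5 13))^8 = ((0 14 13 10 5 11 6 3 1 8 15))^8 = (0 1 11 13 15 3 5 14 8 6 10)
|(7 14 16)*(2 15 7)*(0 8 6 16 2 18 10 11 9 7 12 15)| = 22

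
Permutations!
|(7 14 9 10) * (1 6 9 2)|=|(1 6 9 10 7 14 2)|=7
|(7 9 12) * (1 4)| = 6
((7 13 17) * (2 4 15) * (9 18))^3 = (9 18)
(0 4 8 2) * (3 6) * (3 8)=(0 4 3 6 8 2)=[4, 1, 0, 6, 3, 5, 8, 7, 2]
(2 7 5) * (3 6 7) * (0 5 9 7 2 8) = [5, 1, 3, 6, 4, 8, 2, 9, 0, 7] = (0 5 8)(2 3 6)(7 9)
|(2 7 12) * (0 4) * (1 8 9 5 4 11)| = 21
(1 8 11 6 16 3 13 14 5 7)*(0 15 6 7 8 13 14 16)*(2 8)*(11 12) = (0 15 6)(1 13 16 3 14 5 2 8 12 11 7) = [15, 13, 8, 14, 4, 2, 0, 1, 12, 9, 10, 7, 11, 16, 5, 6, 3]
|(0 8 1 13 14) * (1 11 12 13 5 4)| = 6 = |(0 8 11 12 13 14)(1 5 4)|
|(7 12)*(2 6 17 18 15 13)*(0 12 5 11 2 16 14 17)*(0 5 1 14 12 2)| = 45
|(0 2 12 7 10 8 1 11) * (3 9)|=8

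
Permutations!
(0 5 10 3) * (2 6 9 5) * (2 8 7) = [8, 1, 6, 0, 4, 10, 9, 2, 7, 5, 3] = (0 8 7 2 6 9 5 10 3)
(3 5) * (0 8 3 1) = (0 8 3 5 1) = [8, 0, 2, 5, 4, 1, 6, 7, 3]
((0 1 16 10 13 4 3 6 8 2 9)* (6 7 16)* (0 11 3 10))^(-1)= (0 16 7 3 11 9 2 8 6 1)(4 13 10)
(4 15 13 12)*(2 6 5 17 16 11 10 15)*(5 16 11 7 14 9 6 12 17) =(2 12 4)(6 16 7 14 9)(10 15 13 17 11) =[0, 1, 12, 3, 2, 5, 16, 14, 8, 6, 15, 10, 4, 17, 9, 13, 7, 11]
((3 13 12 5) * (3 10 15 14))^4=((3 13 12 5 10 15 14))^4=(3 10 13 15 12 14 5)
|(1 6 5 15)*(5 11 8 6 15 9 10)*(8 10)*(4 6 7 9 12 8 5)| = 20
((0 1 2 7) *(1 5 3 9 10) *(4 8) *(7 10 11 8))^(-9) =((0 5 3 9 11 8 4 7)(1 2 10))^(-9) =(0 7 4 8 11 9 3 5)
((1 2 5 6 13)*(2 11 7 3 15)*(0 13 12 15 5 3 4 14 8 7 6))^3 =(0 11 15 5 1 12 3 13 6 2)(4 7 8 14)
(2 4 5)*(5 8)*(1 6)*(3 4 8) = [0, 6, 8, 4, 3, 2, 1, 7, 5] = (1 6)(2 8 5)(3 4)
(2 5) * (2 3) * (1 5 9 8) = (1 5 3 2 9 8) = [0, 5, 9, 2, 4, 3, 6, 7, 1, 8]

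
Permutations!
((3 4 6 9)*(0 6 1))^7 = (0 6 9 3 4 1)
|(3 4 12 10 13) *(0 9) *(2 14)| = 10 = |(0 9)(2 14)(3 4 12 10 13)|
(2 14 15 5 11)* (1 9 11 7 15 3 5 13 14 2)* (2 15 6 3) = (1 9 11)(2 15 13 14)(3 5 7 6) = [0, 9, 15, 5, 4, 7, 3, 6, 8, 11, 10, 1, 12, 14, 2, 13]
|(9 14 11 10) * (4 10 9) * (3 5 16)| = |(3 5 16)(4 10)(9 14 11)| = 6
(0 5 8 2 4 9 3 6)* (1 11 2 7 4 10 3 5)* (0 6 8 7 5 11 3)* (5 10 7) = (0 1 3 8 10)(2 7 4 9 11) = [1, 3, 7, 8, 9, 5, 6, 4, 10, 11, 0, 2]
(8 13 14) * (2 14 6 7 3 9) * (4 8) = [0, 1, 14, 9, 8, 5, 7, 3, 13, 2, 10, 11, 12, 6, 4] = (2 14 4 8 13 6 7 3 9)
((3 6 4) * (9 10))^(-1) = ((3 6 4)(9 10))^(-1) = (3 4 6)(9 10)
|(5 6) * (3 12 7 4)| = |(3 12 7 4)(5 6)| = 4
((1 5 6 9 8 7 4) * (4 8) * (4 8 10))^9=(1 5 6 9 8 7 10 4)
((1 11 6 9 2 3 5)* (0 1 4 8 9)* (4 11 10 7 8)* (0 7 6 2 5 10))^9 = (11)(0 1)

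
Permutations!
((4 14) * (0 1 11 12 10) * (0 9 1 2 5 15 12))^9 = ((0 2 5 15 12 10 9 1 11)(4 14))^9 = (15)(4 14)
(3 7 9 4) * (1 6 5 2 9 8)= [0, 6, 9, 7, 3, 2, 5, 8, 1, 4]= (1 6 5 2 9 4 3 7 8)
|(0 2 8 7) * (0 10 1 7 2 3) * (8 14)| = |(0 3)(1 7 10)(2 14 8)| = 6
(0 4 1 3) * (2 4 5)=(0 5 2 4 1 3)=[5, 3, 4, 0, 1, 2]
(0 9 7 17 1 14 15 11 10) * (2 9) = (0 2 9 7 17 1 14 15 11 10) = [2, 14, 9, 3, 4, 5, 6, 17, 8, 7, 0, 10, 12, 13, 15, 11, 16, 1]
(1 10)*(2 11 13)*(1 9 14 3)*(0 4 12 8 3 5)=(0 4 12 8 3 1 10 9 14 5)(2 11 13)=[4, 10, 11, 1, 12, 0, 6, 7, 3, 14, 9, 13, 8, 2, 5]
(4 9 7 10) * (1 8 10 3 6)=[0, 8, 2, 6, 9, 5, 1, 3, 10, 7, 4]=(1 8 10 4 9 7 3 6)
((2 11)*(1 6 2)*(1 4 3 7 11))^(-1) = ((1 6 2)(3 7 11 4))^(-1) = (1 2 6)(3 4 11 7)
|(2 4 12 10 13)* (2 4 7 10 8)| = 7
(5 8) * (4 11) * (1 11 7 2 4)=(1 11)(2 4 7)(5 8)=[0, 11, 4, 3, 7, 8, 6, 2, 5, 9, 10, 1]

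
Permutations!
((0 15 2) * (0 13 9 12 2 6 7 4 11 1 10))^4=(0 4)(1 6)(7 10)(11 15)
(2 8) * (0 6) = (0 6)(2 8) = [6, 1, 8, 3, 4, 5, 0, 7, 2]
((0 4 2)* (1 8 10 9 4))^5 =(0 4 10 1 2 9 8)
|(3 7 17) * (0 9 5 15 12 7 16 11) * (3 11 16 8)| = 8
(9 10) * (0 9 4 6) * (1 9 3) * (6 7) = (0 3 1 9 10 4 7 6) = [3, 9, 2, 1, 7, 5, 0, 6, 8, 10, 4]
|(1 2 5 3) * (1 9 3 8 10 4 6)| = 14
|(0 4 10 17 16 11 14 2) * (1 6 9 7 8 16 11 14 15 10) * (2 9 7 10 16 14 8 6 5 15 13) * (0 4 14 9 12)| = |(0 14 12)(1 5 15 16 8 9 10 17 11 13 2 4)(6 7)| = 12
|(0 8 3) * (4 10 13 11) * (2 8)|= 4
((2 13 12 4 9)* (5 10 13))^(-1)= (2 9 4 12 13 10 5)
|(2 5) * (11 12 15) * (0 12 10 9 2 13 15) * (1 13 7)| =|(0 12)(1 13 15 11 10 9 2 5 7)| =18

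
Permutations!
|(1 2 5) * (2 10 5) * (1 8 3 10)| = 4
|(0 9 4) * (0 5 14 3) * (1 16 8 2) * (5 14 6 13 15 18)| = |(0 9 4 14 3)(1 16 8 2)(5 6 13 15 18)| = 20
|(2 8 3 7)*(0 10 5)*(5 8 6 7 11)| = |(0 10 8 3 11 5)(2 6 7)| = 6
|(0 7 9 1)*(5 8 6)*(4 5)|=|(0 7 9 1)(4 5 8 6)|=4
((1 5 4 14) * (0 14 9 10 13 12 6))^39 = (0 6 12 13 10 9 4 5 1 14)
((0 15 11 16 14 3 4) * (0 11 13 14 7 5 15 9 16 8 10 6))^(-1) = (0 6 10 8 11 4 3 14 13 15 5 7 16 9)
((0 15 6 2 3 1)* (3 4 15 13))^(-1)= (0 1 3 13)(2 6 15 4)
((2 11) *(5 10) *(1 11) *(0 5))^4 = (0 5 10)(1 11 2)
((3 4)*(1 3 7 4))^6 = ((1 3)(4 7))^6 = (7)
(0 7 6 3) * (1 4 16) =[7, 4, 2, 0, 16, 5, 3, 6, 8, 9, 10, 11, 12, 13, 14, 15, 1] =(0 7 6 3)(1 4 16)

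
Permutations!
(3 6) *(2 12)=(2 12)(3 6)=[0, 1, 12, 6, 4, 5, 3, 7, 8, 9, 10, 11, 2]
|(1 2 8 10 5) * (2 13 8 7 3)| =15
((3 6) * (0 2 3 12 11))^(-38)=((0 2 3 6 12 11))^(-38)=(0 12 3)(2 11 6)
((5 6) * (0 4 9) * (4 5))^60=((0 5 6 4 9))^60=(9)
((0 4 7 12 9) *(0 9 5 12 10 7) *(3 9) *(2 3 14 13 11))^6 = ((0 4)(2 3 9 14 13 11)(5 12)(7 10))^6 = (14)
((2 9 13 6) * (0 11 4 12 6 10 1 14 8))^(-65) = (0 13 4 1 6 8 9 11 10 12 14 2)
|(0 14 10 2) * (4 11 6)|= 12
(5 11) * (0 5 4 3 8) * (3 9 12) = [5, 1, 2, 8, 9, 11, 6, 7, 0, 12, 10, 4, 3] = (0 5 11 4 9 12 3 8)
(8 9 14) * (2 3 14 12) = (2 3 14 8 9 12) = [0, 1, 3, 14, 4, 5, 6, 7, 9, 12, 10, 11, 2, 13, 8]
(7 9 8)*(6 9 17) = [0, 1, 2, 3, 4, 5, 9, 17, 7, 8, 10, 11, 12, 13, 14, 15, 16, 6] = (6 9 8 7 17)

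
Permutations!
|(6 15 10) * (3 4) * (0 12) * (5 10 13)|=|(0 12)(3 4)(5 10 6 15 13)|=10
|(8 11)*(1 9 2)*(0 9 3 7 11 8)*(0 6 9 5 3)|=|(0 5 3 7 11 6 9 2 1)|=9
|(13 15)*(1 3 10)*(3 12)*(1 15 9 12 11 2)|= 6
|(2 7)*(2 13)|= |(2 7 13)|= 3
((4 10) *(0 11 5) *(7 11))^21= (0 7 11 5)(4 10)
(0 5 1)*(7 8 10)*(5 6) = (0 6 5 1)(7 8 10) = [6, 0, 2, 3, 4, 1, 5, 8, 10, 9, 7]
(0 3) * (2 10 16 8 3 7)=(0 7 2 10 16 8 3)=[7, 1, 10, 0, 4, 5, 6, 2, 3, 9, 16, 11, 12, 13, 14, 15, 8]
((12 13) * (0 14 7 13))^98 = (0 13 14 12 7)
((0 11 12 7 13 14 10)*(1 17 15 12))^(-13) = ((0 11 1 17 15 12 7 13 14 10))^(-13) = (0 13 15 11 14 12 1 10 7 17)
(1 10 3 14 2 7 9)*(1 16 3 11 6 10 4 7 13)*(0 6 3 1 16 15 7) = (0 6 10 11 3 14 2 13 16 1 4)(7 9 15) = [6, 4, 13, 14, 0, 5, 10, 9, 8, 15, 11, 3, 12, 16, 2, 7, 1]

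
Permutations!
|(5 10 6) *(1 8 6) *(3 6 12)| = 7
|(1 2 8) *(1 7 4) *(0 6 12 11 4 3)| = |(0 6 12 11 4 1 2 8 7 3)| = 10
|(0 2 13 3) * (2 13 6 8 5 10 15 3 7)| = |(0 13 7 2 6 8 5 10 15 3)| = 10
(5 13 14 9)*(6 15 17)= (5 13 14 9)(6 15 17)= [0, 1, 2, 3, 4, 13, 15, 7, 8, 5, 10, 11, 12, 14, 9, 17, 16, 6]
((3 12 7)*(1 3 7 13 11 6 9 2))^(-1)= ((1 3 12 13 11 6 9 2))^(-1)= (1 2 9 6 11 13 12 3)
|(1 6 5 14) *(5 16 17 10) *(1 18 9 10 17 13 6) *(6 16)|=|(5 14 18 9 10)(13 16)|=10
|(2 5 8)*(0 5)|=4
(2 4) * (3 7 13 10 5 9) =(2 4)(3 7 13 10 5 9) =[0, 1, 4, 7, 2, 9, 6, 13, 8, 3, 5, 11, 12, 10]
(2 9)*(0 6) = (0 6)(2 9) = [6, 1, 9, 3, 4, 5, 0, 7, 8, 2]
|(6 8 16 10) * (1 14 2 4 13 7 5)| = 28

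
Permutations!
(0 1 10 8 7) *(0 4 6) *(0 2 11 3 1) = (1 10 8 7 4 6 2 11 3) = [0, 10, 11, 1, 6, 5, 2, 4, 7, 9, 8, 3]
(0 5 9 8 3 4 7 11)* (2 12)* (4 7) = [5, 1, 12, 7, 4, 9, 6, 11, 3, 8, 10, 0, 2] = (0 5 9 8 3 7 11)(2 12)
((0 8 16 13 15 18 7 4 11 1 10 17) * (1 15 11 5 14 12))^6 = ((0 8 16 13 11 15 18 7 4 5 14 12 1 10 17))^6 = (0 18 1 13 5)(4 17 15 12 16)(7 10 11 14 8)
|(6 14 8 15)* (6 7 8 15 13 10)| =|(6 14 15 7 8 13 10)| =7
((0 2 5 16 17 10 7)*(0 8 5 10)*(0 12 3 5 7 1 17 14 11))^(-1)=(0 11 14 16 5 3 12 17 1 10 2)(7 8)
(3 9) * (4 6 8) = (3 9)(4 6 8) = [0, 1, 2, 9, 6, 5, 8, 7, 4, 3]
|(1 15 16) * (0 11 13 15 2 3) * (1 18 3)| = |(0 11 13 15 16 18 3)(1 2)| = 14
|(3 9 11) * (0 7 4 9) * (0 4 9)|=6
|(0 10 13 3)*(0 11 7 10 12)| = 10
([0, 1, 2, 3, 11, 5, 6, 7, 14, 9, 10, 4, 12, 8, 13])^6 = (14)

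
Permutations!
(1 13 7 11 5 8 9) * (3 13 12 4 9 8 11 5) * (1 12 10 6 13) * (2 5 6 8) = (1 10 8 2 5 11 3)(4 9 12)(6 13 7) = [0, 10, 5, 1, 9, 11, 13, 6, 2, 12, 8, 3, 4, 7]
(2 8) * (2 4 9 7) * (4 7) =[0, 1, 8, 3, 9, 5, 6, 2, 7, 4] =(2 8 7)(4 9)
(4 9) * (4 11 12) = (4 9 11 12) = [0, 1, 2, 3, 9, 5, 6, 7, 8, 11, 10, 12, 4]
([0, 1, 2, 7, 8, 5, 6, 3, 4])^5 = [0, 1, 2, 7, 8, 5, 6, 3, 4]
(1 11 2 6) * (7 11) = (1 7 11 2 6) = [0, 7, 6, 3, 4, 5, 1, 11, 8, 9, 10, 2]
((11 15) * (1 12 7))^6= (15)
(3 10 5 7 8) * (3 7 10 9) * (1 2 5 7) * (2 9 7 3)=(1 9 2 5 10 3 7 8)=[0, 9, 5, 7, 4, 10, 6, 8, 1, 2, 3]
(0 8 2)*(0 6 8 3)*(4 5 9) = [3, 1, 6, 0, 5, 9, 8, 7, 2, 4] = (0 3)(2 6 8)(4 5 9)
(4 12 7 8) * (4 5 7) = (4 12)(5 7 8) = [0, 1, 2, 3, 12, 7, 6, 8, 5, 9, 10, 11, 4]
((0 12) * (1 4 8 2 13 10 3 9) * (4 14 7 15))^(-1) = ((0 12)(1 14 7 15 4 8 2 13 10 3 9))^(-1) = (0 12)(1 9 3 10 13 2 8 4 15 7 14)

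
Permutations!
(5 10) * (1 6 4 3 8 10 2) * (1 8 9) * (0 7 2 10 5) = (0 7 2 8 5 10)(1 6 4 3 9) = [7, 6, 8, 9, 3, 10, 4, 2, 5, 1, 0]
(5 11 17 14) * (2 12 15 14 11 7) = [0, 1, 12, 3, 4, 7, 6, 2, 8, 9, 10, 17, 15, 13, 5, 14, 16, 11] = (2 12 15 14 5 7)(11 17)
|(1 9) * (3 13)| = |(1 9)(3 13)| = 2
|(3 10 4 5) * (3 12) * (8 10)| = |(3 8 10 4 5 12)| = 6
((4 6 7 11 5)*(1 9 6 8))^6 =(1 4 11 6)(5 7 9 8)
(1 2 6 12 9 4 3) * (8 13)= [0, 2, 6, 1, 3, 5, 12, 7, 13, 4, 10, 11, 9, 8]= (1 2 6 12 9 4 3)(8 13)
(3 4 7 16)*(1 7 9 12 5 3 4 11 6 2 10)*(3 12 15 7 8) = [0, 8, 10, 11, 9, 12, 2, 16, 3, 15, 1, 6, 5, 13, 14, 7, 4] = (1 8 3 11 6 2 10)(4 9 15 7 16)(5 12)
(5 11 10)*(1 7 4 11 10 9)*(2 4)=[0, 7, 4, 3, 11, 10, 6, 2, 8, 1, 5, 9]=(1 7 2 4 11 9)(5 10)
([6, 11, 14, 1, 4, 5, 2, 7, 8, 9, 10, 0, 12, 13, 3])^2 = [2, 0, 3, 11, 4, 5, 14, 7, 8, 9, 10, 6, 12, 13, 1]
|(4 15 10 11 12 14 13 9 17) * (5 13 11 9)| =|(4 15 10 9 17)(5 13)(11 12 14)| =30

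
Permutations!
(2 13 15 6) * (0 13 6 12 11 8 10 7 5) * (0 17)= (0 13 15 12 11 8 10 7 5 17)(2 6)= [13, 1, 6, 3, 4, 17, 2, 5, 10, 9, 7, 8, 11, 15, 14, 12, 16, 0]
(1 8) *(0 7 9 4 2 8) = (0 7 9 4 2 8 1) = [7, 0, 8, 3, 2, 5, 6, 9, 1, 4]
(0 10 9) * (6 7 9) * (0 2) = (0 10 6 7 9 2) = [10, 1, 0, 3, 4, 5, 7, 9, 8, 2, 6]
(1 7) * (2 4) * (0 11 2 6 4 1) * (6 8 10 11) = (0 6 4 8 10 11 2 1 7) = [6, 7, 1, 3, 8, 5, 4, 0, 10, 9, 11, 2]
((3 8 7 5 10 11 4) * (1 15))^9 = (1 15)(3 7 10 4 8 5 11)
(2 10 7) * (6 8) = [0, 1, 10, 3, 4, 5, 8, 2, 6, 9, 7] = (2 10 7)(6 8)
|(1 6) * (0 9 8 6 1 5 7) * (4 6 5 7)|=7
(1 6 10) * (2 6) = [0, 2, 6, 3, 4, 5, 10, 7, 8, 9, 1] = (1 2 6 10)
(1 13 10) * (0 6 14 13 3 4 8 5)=(0 6 14 13 10 1 3 4 8 5)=[6, 3, 2, 4, 8, 0, 14, 7, 5, 9, 1, 11, 12, 10, 13]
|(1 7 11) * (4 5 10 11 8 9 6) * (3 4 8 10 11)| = |(1 7 10 3 4 5 11)(6 8 9)| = 21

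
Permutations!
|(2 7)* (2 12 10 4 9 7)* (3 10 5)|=|(3 10 4 9 7 12 5)|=7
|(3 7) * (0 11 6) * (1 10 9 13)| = 12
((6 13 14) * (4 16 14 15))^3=(4 6)(13 16)(14 15)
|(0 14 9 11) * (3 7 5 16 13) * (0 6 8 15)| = 35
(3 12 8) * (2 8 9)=(2 8 3 12 9)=[0, 1, 8, 12, 4, 5, 6, 7, 3, 2, 10, 11, 9]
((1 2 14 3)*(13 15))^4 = ((1 2 14 3)(13 15))^4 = (15)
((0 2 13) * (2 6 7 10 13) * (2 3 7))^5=(0 10 3 6 13 7 2)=((0 6 2 3 7 10 13))^5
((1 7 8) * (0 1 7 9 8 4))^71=((0 1 9 8 7 4))^71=(0 4 7 8 9 1)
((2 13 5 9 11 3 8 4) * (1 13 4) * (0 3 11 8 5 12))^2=((0 3 5 9 8 1 13 12)(2 4))^2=(0 5 8 13)(1 12 3 9)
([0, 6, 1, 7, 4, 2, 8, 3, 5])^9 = (1 2 5 8 6)(3 7)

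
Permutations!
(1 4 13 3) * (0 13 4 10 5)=(0 13 3 1 10 5)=[13, 10, 2, 1, 4, 0, 6, 7, 8, 9, 5, 11, 12, 3]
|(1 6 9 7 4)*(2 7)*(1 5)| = |(1 6 9 2 7 4 5)| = 7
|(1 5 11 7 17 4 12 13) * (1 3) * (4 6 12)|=|(1 5 11 7 17 6 12 13 3)|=9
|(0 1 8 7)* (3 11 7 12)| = |(0 1 8 12 3 11 7)| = 7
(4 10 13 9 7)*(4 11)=(4 10 13 9 7 11)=[0, 1, 2, 3, 10, 5, 6, 11, 8, 7, 13, 4, 12, 9]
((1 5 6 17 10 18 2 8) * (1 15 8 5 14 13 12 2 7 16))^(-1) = ((1 14 13 12 2 5 6 17 10 18 7 16)(8 15))^(-1) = (1 16 7 18 10 17 6 5 2 12 13 14)(8 15)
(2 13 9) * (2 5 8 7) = [0, 1, 13, 3, 4, 8, 6, 2, 7, 5, 10, 11, 12, 9] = (2 13 9 5 8 7)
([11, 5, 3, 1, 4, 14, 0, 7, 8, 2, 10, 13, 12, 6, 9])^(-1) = [6, 3, 9, 2, 4, 1, 13, 7, 8, 14, 10, 0, 12, 11, 5]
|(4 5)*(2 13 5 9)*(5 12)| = |(2 13 12 5 4 9)| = 6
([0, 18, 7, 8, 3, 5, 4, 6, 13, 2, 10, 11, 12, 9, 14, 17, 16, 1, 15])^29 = (1 18 15 17)(2 8 6 9 3 7 13 4)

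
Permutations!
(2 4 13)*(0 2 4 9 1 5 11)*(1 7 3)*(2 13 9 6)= (0 13 4 9 7 3 1 5 11)(2 6)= [13, 5, 6, 1, 9, 11, 2, 3, 8, 7, 10, 0, 12, 4]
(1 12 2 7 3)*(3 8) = (1 12 2 7 8 3) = [0, 12, 7, 1, 4, 5, 6, 8, 3, 9, 10, 11, 2]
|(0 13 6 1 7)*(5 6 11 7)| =|(0 13 11 7)(1 5 6)| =12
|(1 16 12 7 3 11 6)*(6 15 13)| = |(1 16 12 7 3 11 15 13 6)| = 9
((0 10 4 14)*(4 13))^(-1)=((0 10 13 4 14))^(-1)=(0 14 4 13 10)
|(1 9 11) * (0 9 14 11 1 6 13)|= 7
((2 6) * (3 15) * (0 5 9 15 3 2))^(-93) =(0 15)(2 5)(6 9)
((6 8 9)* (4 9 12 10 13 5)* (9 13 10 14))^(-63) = ((4 13 5)(6 8 12 14 9))^(-63) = (6 12 9 8 14)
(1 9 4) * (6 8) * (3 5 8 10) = (1 9 4)(3 5 8 6 10) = [0, 9, 2, 5, 1, 8, 10, 7, 6, 4, 3]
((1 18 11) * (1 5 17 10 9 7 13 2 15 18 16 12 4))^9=((1 16 12 4)(2 15 18 11 5 17 10 9 7 13))^9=(1 16 12 4)(2 13 7 9 10 17 5 11 18 15)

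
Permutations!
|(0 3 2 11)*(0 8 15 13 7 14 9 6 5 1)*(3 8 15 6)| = |(0 8 6 5 1)(2 11 15 13 7 14 9 3)| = 40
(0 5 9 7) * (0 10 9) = (0 5)(7 10 9) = [5, 1, 2, 3, 4, 0, 6, 10, 8, 7, 9]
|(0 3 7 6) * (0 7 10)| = 6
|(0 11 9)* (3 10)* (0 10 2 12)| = 7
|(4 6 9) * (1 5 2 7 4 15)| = 8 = |(1 5 2 7 4 6 9 15)|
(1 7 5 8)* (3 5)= (1 7 3 5 8)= [0, 7, 2, 5, 4, 8, 6, 3, 1]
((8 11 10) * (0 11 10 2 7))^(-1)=(0 7 2 11)(8 10)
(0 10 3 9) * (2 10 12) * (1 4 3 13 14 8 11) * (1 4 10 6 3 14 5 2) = (0 12 1 10 13 5 2 6 3 9)(4 14 8 11) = [12, 10, 6, 9, 14, 2, 3, 7, 11, 0, 13, 4, 1, 5, 8]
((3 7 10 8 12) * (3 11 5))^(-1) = (3 5 11 12 8 10 7)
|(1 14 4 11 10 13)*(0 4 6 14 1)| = 10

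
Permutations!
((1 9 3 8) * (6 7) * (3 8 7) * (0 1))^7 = (0 8 9 1)(3 7 6) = ((0 1 9 8)(3 7 6))^7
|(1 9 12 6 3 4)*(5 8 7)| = 6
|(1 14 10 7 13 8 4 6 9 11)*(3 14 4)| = 30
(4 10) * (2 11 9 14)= [0, 1, 11, 3, 10, 5, 6, 7, 8, 14, 4, 9, 12, 13, 2]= (2 11 9 14)(4 10)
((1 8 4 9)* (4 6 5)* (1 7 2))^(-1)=(1 2 7 9 4 5 6 8)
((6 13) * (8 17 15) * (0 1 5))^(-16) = (0 5 1)(8 15 17)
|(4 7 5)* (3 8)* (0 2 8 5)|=|(0 2 8 3 5 4 7)|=7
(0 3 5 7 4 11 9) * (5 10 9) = (0 3 10 9)(4 11 5 7) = [3, 1, 2, 10, 11, 7, 6, 4, 8, 0, 9, 5]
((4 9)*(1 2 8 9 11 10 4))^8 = (4 10 11)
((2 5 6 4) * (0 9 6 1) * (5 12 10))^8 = ((0 9 6 4 2 12 10 5 1))^8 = (0 1 5 10 12 2 4 6 9)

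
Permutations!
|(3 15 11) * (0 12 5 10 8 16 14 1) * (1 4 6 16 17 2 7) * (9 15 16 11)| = |(0 12 5 10 8 17 2 7 1)(3 16 14 4 6 11)(9 15)| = 18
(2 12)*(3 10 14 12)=(2 3 10 14 12)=[0, 1, 3, 10, 4, 5, 6, 7, 8, 9, 14, 11, 2, 13, 12]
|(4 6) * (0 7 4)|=4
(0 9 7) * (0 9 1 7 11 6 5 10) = [1, 7, 2, 3, 4, 10, 5, 9, 8, 11, 0, 6] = (0 1 7 9 11 6 5 10)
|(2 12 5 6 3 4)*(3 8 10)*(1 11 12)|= 10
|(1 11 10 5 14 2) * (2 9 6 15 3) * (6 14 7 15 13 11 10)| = |(1 10 5 7 15 3 2)(6 13 11)(9 14)| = 42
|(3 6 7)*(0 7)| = 4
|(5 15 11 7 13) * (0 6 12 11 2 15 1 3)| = 18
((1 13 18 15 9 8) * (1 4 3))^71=(1 3 4 8 9 15 18 13)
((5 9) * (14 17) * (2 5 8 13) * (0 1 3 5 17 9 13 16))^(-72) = (0 2 16 13 8 5 9 3 14 1 17)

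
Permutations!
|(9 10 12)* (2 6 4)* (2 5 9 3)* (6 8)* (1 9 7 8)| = |(1 9 10 12 3 2)(4 5 7 8 6)| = 30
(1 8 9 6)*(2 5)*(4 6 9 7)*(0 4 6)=(9)(0 4)(1 8 7 6)(2 5)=[4, 8, 5, 3, 0, 2, 1, 6, 7, 9]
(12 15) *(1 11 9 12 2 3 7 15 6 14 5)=[0, 11, 3, 7, 4, 1, 14, 15, 8, 12, 10, 9, 6, 13, 5, 2]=(1 11 9 12 6 14 5)(2 3 7 15)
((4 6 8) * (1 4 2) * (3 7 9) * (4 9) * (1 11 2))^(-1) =(1 8 6 4 7 3 9)(2 11)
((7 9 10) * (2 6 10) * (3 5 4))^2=((2 6 10 7 9)(3 5 4))^2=(2 10 9 6 7)(3 4 5)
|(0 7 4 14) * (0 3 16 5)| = |(0 7 4 14 3 16 5)| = 7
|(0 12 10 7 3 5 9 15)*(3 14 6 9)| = |(0 12 10 7 14 6 9 15)(3 5)| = 8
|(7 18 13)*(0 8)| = 6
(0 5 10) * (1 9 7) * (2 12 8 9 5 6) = (0 6 2 12 8 9 7 1 5 10) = [6, 5, 12, 3, 4, 10, 2, 1, 9, 7, 0, 11, 8]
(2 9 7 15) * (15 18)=(2 9 7 18 15)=[0, 1, 9, 3, 4, 5, 6, 18, 8, 7, 10, 11, 12, 13, 14, 2, 16, 17, 15]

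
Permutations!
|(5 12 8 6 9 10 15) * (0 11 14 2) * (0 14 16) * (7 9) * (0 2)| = |(0 11 16 2 14)(5 12 8 6 7 9 10 15)| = 40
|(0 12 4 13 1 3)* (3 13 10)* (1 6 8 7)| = 5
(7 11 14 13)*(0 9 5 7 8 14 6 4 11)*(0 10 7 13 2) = (0 9 5 13 8 14 2)(4 11 6)(7 10) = [9, 1, 0, 3, 11, 13, 4, 10, 14, 5, 7, 6, 12, 8, 2]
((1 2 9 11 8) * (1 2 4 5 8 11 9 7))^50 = (11)(1 5 2)(4 8 7)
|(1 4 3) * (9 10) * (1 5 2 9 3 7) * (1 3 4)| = 7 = |(2 9 10 4 7 3 5)|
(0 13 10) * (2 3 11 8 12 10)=(0 13 2 3 11 8 12 10)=[13, 1, 3, 11, 4, 5, 6, 7, 12, 9, 0, 8, 10, 2]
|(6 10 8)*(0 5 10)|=|(0 5 10 8 6)|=5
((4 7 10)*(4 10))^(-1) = (10)(4 7)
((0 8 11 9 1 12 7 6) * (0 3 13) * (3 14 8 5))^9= (0 5 3 13)(1 12 7 6 14 8 11 9)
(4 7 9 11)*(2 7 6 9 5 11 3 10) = (2 7 5 11 4 6 9 3 10) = [0, 1, 7, 10, 6, 11, 9, 5, 8, 3, 2, 4]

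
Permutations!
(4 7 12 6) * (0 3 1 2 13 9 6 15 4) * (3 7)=(0 7 12 15 4 3 1 2 13 9 6)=[7, 2, 13, 1, 3, 5, 0, 12, 8, 6, 10, 11, 15, 9, 14, 4]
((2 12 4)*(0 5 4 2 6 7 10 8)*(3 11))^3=(0 6 8 4 10 5 7)(2 12)(3 11)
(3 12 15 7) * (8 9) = (3 12 15 7)(8 9) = [0, 1, 2, 12, 4, 5, 6, 3, 9, 8, 10, 11, 15, 13, 14, 7]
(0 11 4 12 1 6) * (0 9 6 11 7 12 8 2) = (0 7 12 1 11 4 8 2)(6 9) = [7, 11, 0, 3, 8, 5, 9, 12, 2, 6, 10, 4, 1]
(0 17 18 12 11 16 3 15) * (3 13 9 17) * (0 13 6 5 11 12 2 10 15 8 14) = (0 3 8 14)(2 10 15 13 9 17 18)(5 11 16 6) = [3, 1, 10, 8, 4, 11, 5, 7, 14, 17, 15, 16, 12, 9, 0, 13, 6, 18, 2]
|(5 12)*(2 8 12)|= |(2 8 12 5)|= 4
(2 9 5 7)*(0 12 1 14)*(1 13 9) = [12, 14, 1, 3, 4, 7, 6, 2, 8, 5, 10, 11, 13, 9, 0] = (0 12 13 9 5 7 2 1 14)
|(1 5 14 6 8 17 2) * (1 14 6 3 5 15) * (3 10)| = 8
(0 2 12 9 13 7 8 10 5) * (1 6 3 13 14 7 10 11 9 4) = (0 2 12 4 1 6 3 13 10 5)(7 8 11 9 14) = [2, 6, 12, 13, 1, 0, 3, 8, 11, 14, 5, 9, 4, 10, 7]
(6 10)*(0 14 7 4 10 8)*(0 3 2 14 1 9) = (0 1 9)(2 14 7 4 10 6 8 3) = [1, 9, 14, 2, 10, 5, 8, 4, 3, 0, 6, 11, 12, 13, 7]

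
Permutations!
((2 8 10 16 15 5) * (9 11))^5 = ((2 8 10 16 15 5)(9 11))^5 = (2 5 15 16 10 8)(9 11)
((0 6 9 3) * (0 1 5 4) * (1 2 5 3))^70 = (0 5 3 9)(1 6 4 2)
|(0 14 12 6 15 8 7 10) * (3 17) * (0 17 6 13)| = |(0 14 12 13)(3 6 15 8 7 10 17)| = 28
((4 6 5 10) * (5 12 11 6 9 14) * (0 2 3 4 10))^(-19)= (0 3 9 5 2 4 14)(6 11 12)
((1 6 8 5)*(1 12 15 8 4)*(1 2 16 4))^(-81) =((1 6)(2 16 4)(5 12 15 8))^(-81) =(16)(1 6)(5 8 15 12)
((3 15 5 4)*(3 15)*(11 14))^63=(15)(11 14)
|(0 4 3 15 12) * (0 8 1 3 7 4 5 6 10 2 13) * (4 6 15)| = |(0 5 15 12 8 1 3 4 7 6 10 2 13)| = 13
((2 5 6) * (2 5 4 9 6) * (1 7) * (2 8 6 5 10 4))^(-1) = ((1 7)(4 9 5 8 6 10))^(-1) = (1 7)(4 10 6 8 5 9)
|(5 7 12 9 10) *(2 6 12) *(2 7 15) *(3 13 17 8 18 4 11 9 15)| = 20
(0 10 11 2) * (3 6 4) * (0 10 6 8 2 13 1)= (0 6 4 3 8 2 10 11 13 1)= [6, 0, 10, 8, 3, 5, 4, 7, 2, 9, 11, 13, 12, 1]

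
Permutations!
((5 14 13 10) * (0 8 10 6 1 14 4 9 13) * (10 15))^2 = (0 15 5 9 6 14 8 10 4 13 1)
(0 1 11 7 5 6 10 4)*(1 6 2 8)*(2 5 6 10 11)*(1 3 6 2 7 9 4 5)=(0 10 5 1 7 2 8 3 6 11 9 4)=[10, 7, 8, 6, 0, 1, 11, 2, 3, 4, 5, 9]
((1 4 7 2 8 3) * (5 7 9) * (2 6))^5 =((1 4 9 5 7 6 2 8 3))^5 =(1 6 4 2 9 8 5 3 7)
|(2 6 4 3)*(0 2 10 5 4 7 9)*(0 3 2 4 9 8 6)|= |(0 4 2)(3 10 5 9)(6 7 8)|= 12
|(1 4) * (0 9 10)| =6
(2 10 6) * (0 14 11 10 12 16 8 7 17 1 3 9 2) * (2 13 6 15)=(0 14 11 10 15 2 12 16 8 7 17 1 3 9 13 6)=[14, 3, 12, 9, 4, 5, 0, 17, 7, 13, 15, 10, 16, 6, 11, 2, 8, 1]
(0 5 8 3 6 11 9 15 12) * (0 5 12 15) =(15)(0 12 5 8 3 6 11 9) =[12, 1, 2, 6, 4, 8, 11, 7, 3, 0, 10, 9, 5, 13, 14, 15]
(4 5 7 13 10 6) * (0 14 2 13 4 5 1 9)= (0 14 2 13 10 6 5 7 4 1 9)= [14, 9, 13, 3, 1, 7, 5, 4, 8, 0, 6, 11, 12, 10, 2]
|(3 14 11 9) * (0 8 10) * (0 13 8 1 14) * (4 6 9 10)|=11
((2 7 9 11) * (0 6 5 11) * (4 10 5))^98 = ((0 6 4 10 5 11 2 7 9))^98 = (0 9 7 2 11 5 10 4 6)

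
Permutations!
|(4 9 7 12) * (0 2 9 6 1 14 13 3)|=11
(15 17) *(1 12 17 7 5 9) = (1 12 17 15 7 5 9) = [0, 12, 2, 3, 4, 9, 6, 5, 8, 1, 10, 11, 17, 13, 14, 7, 16, 15]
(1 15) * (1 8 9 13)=[0, 15, 2, 3, 4, 5, 6, 7, 9, 13, 10, 11, 12, 1, 14, 8]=(1 15 8 9 13)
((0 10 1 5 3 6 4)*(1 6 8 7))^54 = (0 6)(1 7 8 3 5)(4 10)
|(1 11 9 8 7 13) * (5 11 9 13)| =|(1 9 8 7 5 11 13)| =7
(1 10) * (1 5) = (1 10 5) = [0, 10, 2, 3, 4, 1, 6, 7, 8, 9, 5]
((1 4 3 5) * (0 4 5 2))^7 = ((0 4 3 2)(1 5))^7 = (0 2 3 4)(1 5)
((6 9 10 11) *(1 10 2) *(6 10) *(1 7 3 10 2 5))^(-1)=((1 6 9 5)(2 7 3 10 11))^(-1)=(1 5 9 6)(2 11 10 3 7)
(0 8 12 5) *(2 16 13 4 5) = (0 8 12 2 16 13 4 5) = [8, 1, 16, 3, 5, 0, 6, 7, 12, 9, 10, 11, 2, 4, 14, 15, 13]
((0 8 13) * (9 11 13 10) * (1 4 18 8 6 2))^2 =((0 6 2 1 4 18 8 10 9 11 13))^2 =(0 2 4 8 9 13 6 1 18 10 11)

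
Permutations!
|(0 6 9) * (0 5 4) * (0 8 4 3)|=10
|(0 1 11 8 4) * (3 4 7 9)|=8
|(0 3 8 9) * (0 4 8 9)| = 5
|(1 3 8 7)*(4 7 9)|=|(1 3 8 9 4 7)|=6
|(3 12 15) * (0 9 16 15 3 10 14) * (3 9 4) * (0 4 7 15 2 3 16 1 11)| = 13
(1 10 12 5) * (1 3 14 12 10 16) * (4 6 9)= (1 16)(3 14 12 5)(4 6 9)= [0, 16, 2, 14, 6, 3, 9, 7, 8, 4, 10, 11, 5, 13, 12, 15, 1]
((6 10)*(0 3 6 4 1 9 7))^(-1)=((0 3 6 10 4 1 9 7))^(-1)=(0 7 9 1 4 10 6 3)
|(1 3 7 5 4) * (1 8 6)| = 7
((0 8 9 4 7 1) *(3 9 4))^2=(9)(0 4 1 8 7)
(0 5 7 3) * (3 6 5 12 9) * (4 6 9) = [12, 1, 2, 0, 6, 7, 5, 9, 8, 3, 10, 11, 4] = (0 12 4 6 5 7 9 3)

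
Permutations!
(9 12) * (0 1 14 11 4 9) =(0 1 14 11 4 9 12) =[1, 14, 2, 3, 9, 5, 6, 7, 8, 12, 10, 4, 0, 13, 11]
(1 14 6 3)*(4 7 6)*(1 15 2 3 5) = [0, 14, 3, 15, 7, 1, 5, 6, 8, 9, 10, 11, 12, 13, 4, 2] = (1 14 4 7 6 5)(2 3 15)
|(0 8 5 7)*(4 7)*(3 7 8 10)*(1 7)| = 15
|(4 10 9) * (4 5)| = 4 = |(4 10 9 5)|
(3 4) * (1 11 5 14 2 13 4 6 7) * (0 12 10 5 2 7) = (0 12 10 5 14 7 1 11 2 13 4 3 6) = [12, 11, 13, 6, 3, 14, 0, 1, 8, 9, 5, 2, 10, 4, 7]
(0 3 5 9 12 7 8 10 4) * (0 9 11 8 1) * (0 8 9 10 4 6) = [3, 8, 2, 5, 10, 11, 0, 1, 4, 12, 6, 9, 7] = (0 3 5 11 9 12 7 1 8 4 10 6)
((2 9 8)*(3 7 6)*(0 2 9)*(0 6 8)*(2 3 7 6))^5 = (0 9 8 7 6 3)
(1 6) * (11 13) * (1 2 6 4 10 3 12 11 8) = (1 4 10 3 12 11 13 8)(2 6) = [0, 4, 6, 12, 10, 5, 2, 7, 1, 9, 3, 13, 11, 8]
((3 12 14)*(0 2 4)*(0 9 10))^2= (0 4 10 2 9)(3 14 12)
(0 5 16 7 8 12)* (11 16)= [5, 1, 2, 3, 4, 11, 6, 8, 12, 9, 10, 16, 0, 13, 14, 15, 7]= (0 5 11 16 7 8 12)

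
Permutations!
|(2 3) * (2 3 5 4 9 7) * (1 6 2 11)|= |(1 6 2 5 4 9 7 11)|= 8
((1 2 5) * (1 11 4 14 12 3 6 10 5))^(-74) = (3 14 11 10)(4 5 6 12)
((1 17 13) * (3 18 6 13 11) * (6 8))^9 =((1 17 11 3 18 8 6 13))^9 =(1 17 11 3 18 8 6 13)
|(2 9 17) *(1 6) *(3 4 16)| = 6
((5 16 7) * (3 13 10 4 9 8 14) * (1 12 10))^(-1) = ((1 12 10 4 9 8 14 3 13)(5 16 7))^(-1) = (1 13 3 14 8 9 4 10 12)(5 7 16)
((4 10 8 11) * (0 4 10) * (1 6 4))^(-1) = (0 4 6 1)(8 10 11)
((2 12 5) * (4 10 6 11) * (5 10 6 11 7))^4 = ((2 12 10 11 4 6 7 5))^4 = (2 4)(5 11)(6 12)(7 10)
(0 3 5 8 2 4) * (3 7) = (0 7 3 5 8 2 4) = [7, 1, 4, 5, 0, 8, 6, 3, 2]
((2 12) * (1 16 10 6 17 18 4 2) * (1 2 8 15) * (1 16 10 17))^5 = (1 6 10)(2 12)(4 18 17 16 15 8) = ((1 10 6)(2 12)(4 8 15 16 17 18))^5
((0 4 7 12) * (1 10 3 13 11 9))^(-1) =((0 4 7 12)(1 10 3 13 11 9))^(-1) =(0 12 7 4)(1 9 11 13 3 10)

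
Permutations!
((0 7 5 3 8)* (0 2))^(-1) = ((0 7 5 3 8 2))^(-1) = (0 2 8 3 5 7)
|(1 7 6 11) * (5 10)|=|(1 7 6 11)(5 10)|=4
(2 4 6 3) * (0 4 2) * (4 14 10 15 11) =(0 14 10 15 11 4 6 3) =[14, 1, 2, 0, 6, 5, 3, 7, 8, 9, 15, 4, 12, 13, 10, 11]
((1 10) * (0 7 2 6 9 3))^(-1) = ((0 7 2 6 9 3)(1 10))^(-1) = (0 3 9 6 2 7)(1 10)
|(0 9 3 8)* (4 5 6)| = 12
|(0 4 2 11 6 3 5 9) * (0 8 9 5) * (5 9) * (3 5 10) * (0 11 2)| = |(0 4)(3 11 6 5 9 8 10)| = 14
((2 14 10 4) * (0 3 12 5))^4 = ((0 3 12 5)(2 14 10 4))^4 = (14)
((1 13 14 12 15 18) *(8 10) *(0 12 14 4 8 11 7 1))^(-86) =((0 12 15 18)(1 13 4 8 10 11 7))^(-86) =(0 15)(1 11 8 13 7 10 4)(12 18)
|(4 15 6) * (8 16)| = 6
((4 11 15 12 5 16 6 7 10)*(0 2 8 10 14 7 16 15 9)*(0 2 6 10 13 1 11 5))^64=((0 6 16 10 4 5 15 12)(1 11 9 2 8 13)(7 14))^64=(16)(1 8 9)(2 11 13)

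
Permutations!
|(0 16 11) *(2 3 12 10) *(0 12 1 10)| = |(0 16 11 12)(1 10 2 3)| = 4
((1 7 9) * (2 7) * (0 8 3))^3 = ((0 8 3)(1 2 7 9))^3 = (1 9 7 2)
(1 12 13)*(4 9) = (1 12 13)(4 9) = [0, 12, 2, 3, 9, 5, 6, 7, 8, 4, 10, 11, 13, 1]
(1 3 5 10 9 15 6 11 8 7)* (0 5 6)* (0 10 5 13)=(0 13)(1 3 6 11 8 7)(9 15 10)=[13, 3, 2, 6, 4, 5, 11, 1, 7, 15, 9, 8, 12, 0, 14, 10]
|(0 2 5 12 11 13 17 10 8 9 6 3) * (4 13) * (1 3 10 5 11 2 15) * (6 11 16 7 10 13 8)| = |(0 15 1 3)(2 16 7 10 6 13 17 5 12)(4 8 9 11)| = 36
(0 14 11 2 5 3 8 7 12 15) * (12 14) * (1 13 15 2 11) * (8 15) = (0 12 2 5 3 15)(1 13 8 7 14) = [12, 13, 5, 15, 4, 3, 6, 14, 7, 9, 10, 11, 2, 8, 1, 0]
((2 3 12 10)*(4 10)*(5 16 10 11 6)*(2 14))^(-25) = ((2 3 12 4 11 6 5 16 10 14))^(-25) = (2 6)(3 5)(4 10)(11 14)(12 16)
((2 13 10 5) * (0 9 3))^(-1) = (0 3 9)(2 5 10 13)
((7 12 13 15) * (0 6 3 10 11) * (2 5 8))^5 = (2 8 5)(7 12 13 15)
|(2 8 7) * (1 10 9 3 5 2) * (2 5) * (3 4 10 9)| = |(1 9 4 10 3 2 8 7)| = 8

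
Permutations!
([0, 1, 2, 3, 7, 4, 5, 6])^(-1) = [0, 1, 2, 3, 5, 6, 7, 4]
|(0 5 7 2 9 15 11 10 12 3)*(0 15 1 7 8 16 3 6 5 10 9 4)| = |(0 10 12 6 5 8 16 3 15 11 9 1 7 2 4)| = 15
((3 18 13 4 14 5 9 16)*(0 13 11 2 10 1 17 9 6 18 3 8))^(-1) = (0 8 16 9 17 1 10 2 11 18 6 5 14 4 13)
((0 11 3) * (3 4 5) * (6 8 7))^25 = ((0 11 4 5 3)(6 8 7))^25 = (11)(6 8 7)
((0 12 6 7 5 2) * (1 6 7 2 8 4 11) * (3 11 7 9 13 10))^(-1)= ((0 12 9 13 10 3 11 1 6 2)(4 7 5 8))^(-1)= (0 2 6 1 11 3 10 13 9 12)(4 8 5 7)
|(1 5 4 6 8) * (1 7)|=|(1 5 4 6 8 7)|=6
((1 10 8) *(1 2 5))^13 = (1 2 10 5 8)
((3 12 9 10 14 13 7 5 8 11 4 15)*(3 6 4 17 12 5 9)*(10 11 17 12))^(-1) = ((3 5 8 17 10 14 13 7 9 11 12)(4 15 6))^(-1) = (3 12 11 9 7 13 14 10 17 8 5)(4 6 15)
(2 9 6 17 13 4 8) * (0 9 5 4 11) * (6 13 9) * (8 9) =[6, 1, 5, 3, 9, 4, 17, 7, 2, 13, 10, 0, 12, 11, 14, 15, 16, 8] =(0 6 17 8 2 5 4 9 13 11)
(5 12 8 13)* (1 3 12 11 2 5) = (1 3 12 8 13)(2 5 11) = [0, 3, 5, 12, 4, 11, 6, 7, 13, 9, 10, 2, 8, 1]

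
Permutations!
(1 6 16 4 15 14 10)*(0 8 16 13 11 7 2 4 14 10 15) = (0 8 16 14 15 10 1 6 13 11 7 2 4) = [8, 6, 4, 3, 0, 5, 13, 2, 16, 9, 1, 7, 12, 11, 15, 10, 14]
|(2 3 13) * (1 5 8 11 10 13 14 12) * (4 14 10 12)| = |(1 5 8 11 12)(2 3 10 13)(4 14)| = 20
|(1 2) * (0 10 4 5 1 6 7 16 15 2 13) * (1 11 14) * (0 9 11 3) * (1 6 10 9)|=26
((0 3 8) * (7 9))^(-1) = (0 8 3)(7 9)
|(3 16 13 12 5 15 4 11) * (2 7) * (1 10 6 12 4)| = |(1 10 6 12 5 15)(2 7)(3 16 13 4 11)| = 30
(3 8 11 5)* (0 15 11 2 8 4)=(0 15 11 5 3 4)(2 8)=[15, 1, 8, 4, 0, 3, 6, 7, 2, 9, 10, 5, 12, 13, 14, 11]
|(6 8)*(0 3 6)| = |(0 3 6 8)| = 4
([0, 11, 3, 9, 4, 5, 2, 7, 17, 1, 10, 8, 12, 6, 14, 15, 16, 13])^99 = [0, 1, 2, 3, 4, 5, 6, 7, 8, 9, 10, 11, 12, 13, 14, 15, 16, 17]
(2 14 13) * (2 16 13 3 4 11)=(2 14 3 4 11)(13 16)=[0, 1, 14, 4, 11, 5, 6, 7, 8, 9, 10, 2, 12, 16, 3, 15, 13]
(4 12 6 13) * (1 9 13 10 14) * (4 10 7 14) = [0, 9, 2, 3, 12, 5, 7, 14, 8, 13, 4, 11, 6, 10, 1] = (1 9 13 10 4 12 6 7 14)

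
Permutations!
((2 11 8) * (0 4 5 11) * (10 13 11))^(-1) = ((0 4 5 10 13 11 8 2))^(-1) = (0 2 8 11 13 10 5 4)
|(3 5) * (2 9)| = 2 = |(2 9)(3 5)|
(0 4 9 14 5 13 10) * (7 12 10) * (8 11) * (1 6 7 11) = (0 4 9 14 5 13 11 8 1 6 7 12 10) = [4, 6, 2, 3, 9, 13, 7, 12, 1, 14, 0, 8, 10, 11, 5]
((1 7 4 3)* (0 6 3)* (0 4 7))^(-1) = ((7)(0 6 3 1))^(-1) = (7)(0 1 3 6)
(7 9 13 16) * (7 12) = (7 9 13 16 12) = [0, 1, 2, 3, 4, 5, 6, 9, 8, 13, 10, 11, 7, 16, 14, 15, 12]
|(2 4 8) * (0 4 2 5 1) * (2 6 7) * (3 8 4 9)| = |(0 9 3 8 5 1)(2 6 7)| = 6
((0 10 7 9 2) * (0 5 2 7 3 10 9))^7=((0 9 7)(2 5)(3 10))^7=(0 9 7)(2 5)(3 10)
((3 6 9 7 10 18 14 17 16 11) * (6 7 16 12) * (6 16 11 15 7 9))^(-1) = (3 11 9)(7 15 16 12 17 14 18 10)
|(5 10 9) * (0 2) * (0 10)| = 5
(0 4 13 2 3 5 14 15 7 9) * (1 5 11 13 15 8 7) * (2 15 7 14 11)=(0 4 7 9)(1 5 11 13 15)(2 3)(8 14)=[4, 5, 3, 2, 7, 11, 6, 9, 14, 0, 10, 13, 12, 15, 8, 1]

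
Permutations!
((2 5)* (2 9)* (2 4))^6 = ((2 5 9 4))^6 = (2 9)(4 5)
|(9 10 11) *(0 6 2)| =3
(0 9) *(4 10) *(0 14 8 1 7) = (0 9 14 8 1 7)(4 10) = [9, 7, 2, 3, 10, 5, 6, 0, 1, 14, 4, 11, 12, 13, 8]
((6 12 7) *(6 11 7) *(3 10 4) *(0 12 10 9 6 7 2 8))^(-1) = ((0 12 7 11 2 8)(3 9 6 10 4))^(-1) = (0 8 2 11 7 12)(3 4 10 6 9)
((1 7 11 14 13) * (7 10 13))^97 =(1 10 13)(7 11 14)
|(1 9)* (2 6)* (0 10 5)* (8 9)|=6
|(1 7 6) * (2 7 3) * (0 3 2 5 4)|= |(0 3 5 4)(1 2 7 6)|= 4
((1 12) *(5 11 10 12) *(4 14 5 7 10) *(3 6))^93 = ((1 7 10 12)(3 6)(4 14 5 11))^93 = (1 7 10 12)(3 6)(4 14 5 11)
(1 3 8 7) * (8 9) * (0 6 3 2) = (0 6 3 9 8 7 1 2) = [6, 2, 0, 9, 4, 5, 3, 1, 7, 8]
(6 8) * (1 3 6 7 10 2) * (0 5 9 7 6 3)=(0 5 9 7 10 2 1)(6 8)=[5, 0, 1, 3, 4, 9, 8, 10, 6, 7, 2]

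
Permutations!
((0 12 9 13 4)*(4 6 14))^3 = (0 13 4 9 14 12 6)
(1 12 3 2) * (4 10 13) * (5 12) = [0, 5, 1, 2, 10, 12, 6, 7, 8, 9, 13, 11, 3, 4] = (1 5 12 3 2)(4 10 13)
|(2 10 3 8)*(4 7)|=|(2 10 3 8)(4 7)|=4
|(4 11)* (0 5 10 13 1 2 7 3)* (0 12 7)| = |(0 5 10 13 1 2)(3 12 7)(4 11)| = 6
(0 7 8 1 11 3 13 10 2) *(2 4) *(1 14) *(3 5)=(0 7 8 14 1 11 5 3 13 10 4 2)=[7, 11, 0, 13, 2, 3, 6, 8, 14, 9, 4, 5, 12, 10, 1]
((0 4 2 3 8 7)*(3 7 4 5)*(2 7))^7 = ((0 5 3 8 4 7))^7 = (0 5 3 8 4 7)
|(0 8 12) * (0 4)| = 4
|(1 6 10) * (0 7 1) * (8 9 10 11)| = 8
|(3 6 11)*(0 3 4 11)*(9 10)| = |(0 3 6)(4 11)(9 10)| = 6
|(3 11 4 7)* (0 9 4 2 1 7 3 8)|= |(0 9 4 3 11 2 1 7 8)|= 9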